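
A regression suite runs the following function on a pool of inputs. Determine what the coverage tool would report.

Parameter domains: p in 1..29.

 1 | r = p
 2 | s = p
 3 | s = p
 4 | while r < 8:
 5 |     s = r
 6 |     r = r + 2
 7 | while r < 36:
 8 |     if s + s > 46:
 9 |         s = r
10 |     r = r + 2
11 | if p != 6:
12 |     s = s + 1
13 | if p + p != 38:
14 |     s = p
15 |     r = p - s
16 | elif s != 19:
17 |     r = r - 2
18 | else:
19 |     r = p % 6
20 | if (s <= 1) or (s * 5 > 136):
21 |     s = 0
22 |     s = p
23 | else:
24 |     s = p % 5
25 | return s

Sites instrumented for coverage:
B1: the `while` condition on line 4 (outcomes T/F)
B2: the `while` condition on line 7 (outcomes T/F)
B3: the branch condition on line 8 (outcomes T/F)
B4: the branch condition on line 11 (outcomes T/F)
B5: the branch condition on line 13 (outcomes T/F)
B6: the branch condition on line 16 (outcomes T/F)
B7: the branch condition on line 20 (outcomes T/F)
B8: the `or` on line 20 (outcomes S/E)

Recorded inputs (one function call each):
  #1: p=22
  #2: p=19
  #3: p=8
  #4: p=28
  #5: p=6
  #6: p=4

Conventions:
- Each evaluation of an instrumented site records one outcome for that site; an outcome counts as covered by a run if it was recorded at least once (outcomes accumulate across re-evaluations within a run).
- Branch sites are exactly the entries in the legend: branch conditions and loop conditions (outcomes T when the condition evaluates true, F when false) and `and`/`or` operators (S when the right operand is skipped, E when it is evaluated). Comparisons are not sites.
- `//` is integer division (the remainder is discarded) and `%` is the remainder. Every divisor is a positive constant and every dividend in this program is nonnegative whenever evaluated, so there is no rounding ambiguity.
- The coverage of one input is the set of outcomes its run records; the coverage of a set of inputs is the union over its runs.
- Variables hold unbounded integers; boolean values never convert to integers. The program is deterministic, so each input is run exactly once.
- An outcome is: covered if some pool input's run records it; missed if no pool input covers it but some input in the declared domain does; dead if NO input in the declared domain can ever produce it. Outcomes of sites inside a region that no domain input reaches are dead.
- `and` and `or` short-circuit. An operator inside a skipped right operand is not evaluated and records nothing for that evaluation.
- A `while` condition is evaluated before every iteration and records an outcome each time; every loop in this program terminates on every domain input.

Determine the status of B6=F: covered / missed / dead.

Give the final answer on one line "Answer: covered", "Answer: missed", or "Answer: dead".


no pool input records B6=F
checking all 29 inputs in the declared domain: B6=F is never recorded -> dead
Answer: dead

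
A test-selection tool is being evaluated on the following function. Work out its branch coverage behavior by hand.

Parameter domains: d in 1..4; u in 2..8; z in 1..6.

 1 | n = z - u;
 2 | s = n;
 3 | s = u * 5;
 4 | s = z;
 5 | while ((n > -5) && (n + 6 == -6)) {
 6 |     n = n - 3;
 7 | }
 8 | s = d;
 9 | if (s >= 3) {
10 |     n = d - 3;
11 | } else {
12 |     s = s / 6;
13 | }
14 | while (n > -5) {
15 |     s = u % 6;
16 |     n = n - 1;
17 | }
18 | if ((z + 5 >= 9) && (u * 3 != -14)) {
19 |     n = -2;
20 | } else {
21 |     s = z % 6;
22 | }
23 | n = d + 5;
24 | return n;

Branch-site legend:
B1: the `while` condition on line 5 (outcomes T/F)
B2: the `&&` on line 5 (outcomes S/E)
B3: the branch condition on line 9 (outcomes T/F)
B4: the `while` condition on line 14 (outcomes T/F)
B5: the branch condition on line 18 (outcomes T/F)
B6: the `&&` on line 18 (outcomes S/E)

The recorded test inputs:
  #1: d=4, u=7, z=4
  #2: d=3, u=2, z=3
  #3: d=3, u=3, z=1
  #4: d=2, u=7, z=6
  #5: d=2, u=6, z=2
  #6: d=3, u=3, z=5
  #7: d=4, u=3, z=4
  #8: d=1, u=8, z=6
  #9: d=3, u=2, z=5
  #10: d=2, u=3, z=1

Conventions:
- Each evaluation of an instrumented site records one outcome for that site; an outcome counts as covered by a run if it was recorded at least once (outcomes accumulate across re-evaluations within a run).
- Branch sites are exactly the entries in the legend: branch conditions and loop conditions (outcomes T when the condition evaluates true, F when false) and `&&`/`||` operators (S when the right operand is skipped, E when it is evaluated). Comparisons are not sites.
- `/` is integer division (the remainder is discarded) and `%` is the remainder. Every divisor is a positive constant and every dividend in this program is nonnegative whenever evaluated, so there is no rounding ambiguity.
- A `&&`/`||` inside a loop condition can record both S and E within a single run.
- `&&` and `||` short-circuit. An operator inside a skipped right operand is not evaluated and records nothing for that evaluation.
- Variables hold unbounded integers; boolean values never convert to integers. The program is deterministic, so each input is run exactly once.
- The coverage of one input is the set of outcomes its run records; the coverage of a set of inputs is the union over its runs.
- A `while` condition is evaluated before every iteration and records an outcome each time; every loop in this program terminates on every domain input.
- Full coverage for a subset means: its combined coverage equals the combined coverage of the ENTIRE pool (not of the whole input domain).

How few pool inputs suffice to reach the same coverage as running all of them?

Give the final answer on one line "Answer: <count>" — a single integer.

input #1 (d=4, u=7, z=4): events B2->E, B1->F, B3->T, B4->T, B4->T, B4->T, B4->T, B4->T, B4->T, B4->F, B6->E, B5->T; covers B1=F, B2=E, B3=T, B4=T, B4=F, B5=T, B6=E
input #2 (d=3, u=2, z=3): events B2->E, B1->F, B3->T, B4->T, B4->T, B4->T, B4->T, B4->T, B4->F, B6->S, B5->F; covers B1=F, B2=E, B3=T, B4=T, B4=F, B5=F, B6=S
input #3 (d=3, u=3, z=1): events B2->E, B1->F, B3->T, B4->T, B4->T, B4->T, B4->T, B4->T, B4->F, B6->S, B5->F; covers B1=F, B2=E, B3=T, B4=T, B4=F, B5=F, B6=S
input #4 (d=2, u=7, z=6): events B2->E, B1->F, B3->F, B4->T, B4->T, B4->T, B4->T, B4->F, B6->E, B5->T; covers B1=F, B2=E, B3=F, B4=T, B4=F, B5=T, B6=E
input #5 (d=2, u=6, z=2): events B2->E, B1->F, B3->F, B4->T, B4->F, B6->S, B5->F; covers B1=F, B2=E, B3=F, B4=T, B4=F, B5=F, B6=S
input #6 (d=3, u=3, z=5): events B2->E, B1->F, B3->T, B4->T, B4->T, B4->T, B4->T, B4->T, B4->F, B6->E, B5->T; covers B1=F, B2=E, B3=T, B4=T, B4=F, B5=T, B6=E
input #7 (d=4, u=3, z=4): events B2->E, B1->F, B3->T, B4->T, B4->T, B4->T, B4->T, B4->T, B4->T, B4->F, B6->E, B5->T; covers B1=F, B2=E, B3=T, B4=T, B4=F, B5=T, B6=E
input #8 (d=1, u=8, z=6): events B2->E, B1->F, B3->F, B4->T, B4->T, B4->T, B4->F, B6->E, B5->T; covers B1=F, B2=E, B3=F, B4=T, B4=F, B5=T, B6=E
input #9 (d=3, u=2, z=5): events B2->E, B1->F, B3->T, B4->T, B4->T, B4->T, B4->T, B4->T, B4->F, B6->E, B5->T; covers B1=F, B2=E, B3=T, B4=T, B4=F, B5=T, B6=E
input #10 (d=2, u=3, z=1): events B2->E, B1->F, B3->F, B4->T, B4->T, B4->T, B4->F, B6->S, B5->F; covers B1=F, B2=E, B3=F, B4=T, B4=F, B5=F, B6=S
the full pool covers 10 outcomes: B1=F, B2=E, B3=T, B3=F, B4=T, B4=F, B5=T, B5=F, B6=S, B6=E
size 1 is not enough: best union over all size-1 subsets is 7/10
the canonical winner is {1, 5}: size 2, full 10-outcome coverage, earliest index list among size-2 covers

Answer: 2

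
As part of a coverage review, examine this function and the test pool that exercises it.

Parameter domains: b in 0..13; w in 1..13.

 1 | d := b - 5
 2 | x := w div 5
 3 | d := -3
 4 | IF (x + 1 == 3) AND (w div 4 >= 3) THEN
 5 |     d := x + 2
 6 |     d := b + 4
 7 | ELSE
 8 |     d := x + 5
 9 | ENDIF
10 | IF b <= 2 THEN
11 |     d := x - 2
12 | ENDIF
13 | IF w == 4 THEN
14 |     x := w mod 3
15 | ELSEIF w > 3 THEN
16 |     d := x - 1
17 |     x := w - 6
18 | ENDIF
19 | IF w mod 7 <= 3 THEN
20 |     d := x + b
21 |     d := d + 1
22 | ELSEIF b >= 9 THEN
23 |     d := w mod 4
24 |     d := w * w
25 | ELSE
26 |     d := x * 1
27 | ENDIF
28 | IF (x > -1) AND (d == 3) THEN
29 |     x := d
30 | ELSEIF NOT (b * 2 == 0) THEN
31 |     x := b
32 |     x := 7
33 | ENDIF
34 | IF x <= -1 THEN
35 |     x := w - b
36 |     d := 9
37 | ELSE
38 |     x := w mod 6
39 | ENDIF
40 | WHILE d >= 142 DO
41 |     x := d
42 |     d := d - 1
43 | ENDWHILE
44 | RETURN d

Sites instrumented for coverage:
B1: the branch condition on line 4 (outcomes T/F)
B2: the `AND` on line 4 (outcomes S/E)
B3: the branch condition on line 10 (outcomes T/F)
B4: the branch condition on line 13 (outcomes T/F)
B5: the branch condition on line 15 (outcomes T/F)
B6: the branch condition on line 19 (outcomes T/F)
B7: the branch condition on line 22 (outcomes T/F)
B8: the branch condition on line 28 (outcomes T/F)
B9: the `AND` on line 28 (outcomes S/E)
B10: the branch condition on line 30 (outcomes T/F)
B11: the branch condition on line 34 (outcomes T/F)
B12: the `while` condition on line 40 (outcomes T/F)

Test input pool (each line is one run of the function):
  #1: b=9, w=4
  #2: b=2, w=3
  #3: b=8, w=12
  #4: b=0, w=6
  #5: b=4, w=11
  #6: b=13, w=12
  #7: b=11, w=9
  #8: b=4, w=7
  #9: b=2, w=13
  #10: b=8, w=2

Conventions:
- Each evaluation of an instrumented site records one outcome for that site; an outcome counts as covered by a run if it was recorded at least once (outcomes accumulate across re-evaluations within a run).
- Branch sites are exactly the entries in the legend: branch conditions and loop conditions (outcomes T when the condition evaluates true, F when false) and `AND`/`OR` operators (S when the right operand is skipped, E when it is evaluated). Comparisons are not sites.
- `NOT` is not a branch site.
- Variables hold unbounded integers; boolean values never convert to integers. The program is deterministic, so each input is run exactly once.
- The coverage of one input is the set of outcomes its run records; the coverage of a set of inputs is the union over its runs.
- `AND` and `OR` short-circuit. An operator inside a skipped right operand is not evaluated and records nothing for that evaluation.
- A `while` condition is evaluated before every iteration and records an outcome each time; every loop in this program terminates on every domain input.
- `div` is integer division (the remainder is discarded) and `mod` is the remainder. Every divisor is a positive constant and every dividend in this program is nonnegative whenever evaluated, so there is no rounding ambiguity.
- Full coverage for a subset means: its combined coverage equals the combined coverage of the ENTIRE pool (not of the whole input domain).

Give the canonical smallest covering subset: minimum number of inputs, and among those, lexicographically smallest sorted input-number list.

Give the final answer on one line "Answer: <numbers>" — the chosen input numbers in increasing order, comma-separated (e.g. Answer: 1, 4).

#1 (b=9, w=4) -> covered: B1=F, B2=S, B3=F, B4=T, B6=F, B7=T, B8=F, B9=E, B10=T, B11=F, B12=F
#2 (b=2, w=3) -> covered: B1=F, B2=S, B3=T, B4=F, B5=F, B6=T, B8=T, B9=E, B11=F, B12=F
#3 (b=8, w=12) -> covered: B1=T, B2=E, B3=F, B4=F, B5=T, B6=F, B7=F, B8=F, B9=E, B10=T, B11=F, B12=F
#4 (b=0, w=6) -> covered: B1=F, B2=S, B3=T, B4=F, B5=T, B6=F, B7=F, B8=F, B9=E, B10=F, B11=F, B12=F
#5 (b=4, w=11) -> covered: B1=F, B2=E, B3=F, B4=F, B5=T, B6=F, B7=F, B8=F, B9=E, B10=T, B11=F, B12=F
#6 (b=13, w=12) -> covered: B1=T, B2=E, B3=F, B4=F, B5=T, B6=F, B7=T, B8=F, B9=E, B10=T, B11=F, B12=T, B12=F
#7 (b=11, w=9) -> covered: B1=F, B2=S, B3=F, B4=F, B5=T, B6=T, B8=F, B9=E, B10=T, B11=F, B12=F
#8 (b=4, w=7) -> covered: B1=F, B2=S, B3=F, B4=F, B5=T, B6=T, B8=F, B9=E, B10=T, B11=F, B12=F
#9 (b=2, w=13) -> covered: B1=T, B2=E, B3=T, B4=F, B5=T, B6=F, B7=F, B8=F, B9=E, B10=T, B11=F, B12=F
#10 (b=8, w=2) -> covered: B1=F, B2=S, B3=F, B4=F, B5=F, B6=T, B8=F, B9=E, B10=T, B11=F, B12=F
pool-wide coverage (22 outcomes): B1=T, B1=F, B2=S, B2=E, B3=T, B3=F, B4=T, B4=F, B5=T, B5=F, B6=T, B6=F, B7=T, B7=F, B8=T, B8=F, B9=E, B10=T, B10=F, B11=F, B12=T, B12=F
every size-1 subset falls short of the 22 outcomes (best: 13/22)
every size-2 subset falls short of the 22 outcomes (best: 19/22)
every size-3 subset falls short of the 22 outcomes (best: 21/22)
at size 4, {1, 2, 4, 6} reaches all 22 outcomes; every lexicographically earlier size-4 subset fails

Answer: 1, 2, 4, 6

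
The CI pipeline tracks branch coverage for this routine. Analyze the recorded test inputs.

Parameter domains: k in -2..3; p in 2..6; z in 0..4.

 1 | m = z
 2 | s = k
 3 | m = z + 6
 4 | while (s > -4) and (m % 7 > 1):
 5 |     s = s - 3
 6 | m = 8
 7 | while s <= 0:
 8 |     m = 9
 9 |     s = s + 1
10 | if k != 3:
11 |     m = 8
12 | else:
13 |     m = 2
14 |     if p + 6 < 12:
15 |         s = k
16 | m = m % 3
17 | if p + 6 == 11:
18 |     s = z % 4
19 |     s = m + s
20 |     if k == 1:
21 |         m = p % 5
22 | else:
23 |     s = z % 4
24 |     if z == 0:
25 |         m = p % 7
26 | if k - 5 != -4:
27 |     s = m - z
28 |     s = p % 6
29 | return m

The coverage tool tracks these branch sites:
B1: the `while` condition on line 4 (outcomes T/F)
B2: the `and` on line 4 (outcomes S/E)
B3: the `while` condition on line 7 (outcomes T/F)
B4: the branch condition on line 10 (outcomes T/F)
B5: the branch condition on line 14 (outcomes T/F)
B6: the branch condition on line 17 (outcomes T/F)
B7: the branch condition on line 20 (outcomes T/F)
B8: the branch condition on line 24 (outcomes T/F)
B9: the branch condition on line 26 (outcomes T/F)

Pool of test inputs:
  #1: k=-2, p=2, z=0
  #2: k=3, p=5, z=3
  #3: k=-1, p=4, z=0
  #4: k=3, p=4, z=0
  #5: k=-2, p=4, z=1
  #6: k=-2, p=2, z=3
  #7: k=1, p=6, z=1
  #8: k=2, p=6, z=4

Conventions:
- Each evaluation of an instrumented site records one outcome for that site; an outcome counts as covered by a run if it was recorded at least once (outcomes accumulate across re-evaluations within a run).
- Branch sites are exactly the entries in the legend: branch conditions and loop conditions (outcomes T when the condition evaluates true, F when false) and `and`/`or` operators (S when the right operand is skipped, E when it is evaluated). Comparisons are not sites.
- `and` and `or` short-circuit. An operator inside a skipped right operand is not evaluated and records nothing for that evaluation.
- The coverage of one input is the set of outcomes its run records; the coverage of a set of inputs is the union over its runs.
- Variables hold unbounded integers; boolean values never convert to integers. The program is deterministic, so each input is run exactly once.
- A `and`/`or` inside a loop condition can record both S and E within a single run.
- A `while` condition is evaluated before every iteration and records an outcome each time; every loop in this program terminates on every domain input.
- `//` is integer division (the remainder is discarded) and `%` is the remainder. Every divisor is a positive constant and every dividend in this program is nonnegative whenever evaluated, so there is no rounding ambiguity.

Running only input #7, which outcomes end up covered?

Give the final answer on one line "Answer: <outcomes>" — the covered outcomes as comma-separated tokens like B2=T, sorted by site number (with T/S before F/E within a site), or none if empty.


Event log for input #7 (k=1, p=6, z=1):
  B2->E, B1->F, B3->F, B4->T, B6->F, B8->F, B9->F
as a set, this run covers: B1=F, B2=E, B3=F, B4=T, B6=F, B8=F, B9=F
Answer: B1=F, B2=E, B3=F, B4=T, B6=F, B8=F, B9=F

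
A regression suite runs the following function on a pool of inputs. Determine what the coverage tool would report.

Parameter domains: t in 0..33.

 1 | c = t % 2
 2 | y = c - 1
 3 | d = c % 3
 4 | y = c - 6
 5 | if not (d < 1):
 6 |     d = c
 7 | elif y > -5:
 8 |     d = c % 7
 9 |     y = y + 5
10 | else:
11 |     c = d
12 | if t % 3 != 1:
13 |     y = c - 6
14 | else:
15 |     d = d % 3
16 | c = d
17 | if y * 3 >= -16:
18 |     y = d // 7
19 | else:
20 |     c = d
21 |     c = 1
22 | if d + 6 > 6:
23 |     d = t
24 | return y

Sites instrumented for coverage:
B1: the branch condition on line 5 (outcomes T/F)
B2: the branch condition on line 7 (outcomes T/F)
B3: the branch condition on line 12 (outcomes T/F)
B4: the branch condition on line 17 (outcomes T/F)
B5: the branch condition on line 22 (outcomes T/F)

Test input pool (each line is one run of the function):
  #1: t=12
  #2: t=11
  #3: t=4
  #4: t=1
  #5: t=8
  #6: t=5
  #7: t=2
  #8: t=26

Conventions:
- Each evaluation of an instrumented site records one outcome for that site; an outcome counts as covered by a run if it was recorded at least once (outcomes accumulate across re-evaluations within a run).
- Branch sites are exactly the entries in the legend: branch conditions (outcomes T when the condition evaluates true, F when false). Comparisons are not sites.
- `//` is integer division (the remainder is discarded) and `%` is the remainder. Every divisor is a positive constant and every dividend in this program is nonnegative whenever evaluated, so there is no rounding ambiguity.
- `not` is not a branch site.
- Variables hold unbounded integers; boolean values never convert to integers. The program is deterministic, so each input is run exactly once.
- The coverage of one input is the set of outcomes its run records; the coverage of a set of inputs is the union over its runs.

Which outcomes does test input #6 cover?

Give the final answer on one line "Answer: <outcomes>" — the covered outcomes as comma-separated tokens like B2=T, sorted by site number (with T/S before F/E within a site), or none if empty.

Simulating input #6 (t=5) step by step:
  B1->T, B3->T, B4->T, B5->T
collecting distinct outcomes: B1=T, B3=T, B4=T, B5=T

Answer: B1=T, B3=T, B4=T, B5=T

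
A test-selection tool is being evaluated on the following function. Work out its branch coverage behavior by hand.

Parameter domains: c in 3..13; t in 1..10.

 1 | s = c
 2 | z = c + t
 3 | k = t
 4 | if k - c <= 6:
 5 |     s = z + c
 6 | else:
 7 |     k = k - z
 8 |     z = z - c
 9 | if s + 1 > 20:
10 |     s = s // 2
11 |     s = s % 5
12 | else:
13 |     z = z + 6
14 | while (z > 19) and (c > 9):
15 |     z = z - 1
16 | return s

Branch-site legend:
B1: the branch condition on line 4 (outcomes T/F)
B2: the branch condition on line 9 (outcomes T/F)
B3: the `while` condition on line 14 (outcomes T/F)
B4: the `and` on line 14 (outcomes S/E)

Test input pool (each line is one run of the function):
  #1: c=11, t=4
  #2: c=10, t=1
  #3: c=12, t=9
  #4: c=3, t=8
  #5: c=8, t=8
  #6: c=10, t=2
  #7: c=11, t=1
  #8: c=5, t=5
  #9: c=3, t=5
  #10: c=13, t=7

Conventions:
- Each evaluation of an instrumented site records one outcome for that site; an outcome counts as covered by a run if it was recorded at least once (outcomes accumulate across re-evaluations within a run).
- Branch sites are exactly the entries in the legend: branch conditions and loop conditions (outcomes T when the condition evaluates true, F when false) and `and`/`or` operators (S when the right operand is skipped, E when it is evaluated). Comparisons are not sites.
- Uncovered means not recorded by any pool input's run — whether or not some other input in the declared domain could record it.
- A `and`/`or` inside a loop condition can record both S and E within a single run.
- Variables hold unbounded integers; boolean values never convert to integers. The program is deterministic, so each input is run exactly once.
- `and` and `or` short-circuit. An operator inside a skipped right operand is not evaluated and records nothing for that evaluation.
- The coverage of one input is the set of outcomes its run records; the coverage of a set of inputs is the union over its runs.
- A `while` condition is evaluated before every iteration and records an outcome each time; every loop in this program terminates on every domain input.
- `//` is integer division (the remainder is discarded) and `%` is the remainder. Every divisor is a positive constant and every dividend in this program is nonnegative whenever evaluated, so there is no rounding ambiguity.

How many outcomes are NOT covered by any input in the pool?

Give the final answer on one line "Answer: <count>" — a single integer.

run #1 (c=11, t=4) runs B1->T, B2->T, B4->S, B3->F; records B1=T, B2=T, B3=F, B4=S
run #2 (c=10, t=1) runs B1->T, B2->T, B4->S, B3->F; records B1=T, B2=T, B3=F, B4=S
run #3 (c=12, t=9) runs B1->T, B2->T, B4->E, B3->T, B4->E, B3->T, B4->S, B3->F; records B1=T, B2=T, B3=T, B3=F, B4=S, B4=E
run #4 (c=3, t=8) runs B1->T, B2->F, B4->S, B3->F; records B1=T, B2=F, B3=F, B4=S
run #5 (c=8, t=8) runs B1->T, B2->T, B4->S, B3->F; records B1=T, B2=T, B3=F, B4=S
run #6 (c=10, t=2) runs B1->T, B2->T, B4->S, B3->F; records B1=T, B2=T, B3=F, B4=S
run #7 (c=11, t=1) runs B1->T, B2->T, B4->S, B3->F; records B1=T, B2=T, B3=F, B4=S
run #8 (c=5, t=5) runs B1->T, B2->F, B4->S, B3->F; records B1=T, B2=F, B3=F, B4=S
run #9 (c=3, t=5) runs B1->T, B2->F, B4->S, B3->F; records B1=T, B2=F, B3=F, B4=S
run #10 (c=13, t=7) runs B1->T, B2->T, B4->E, B3->T, B4->S, B3->F; records B1=T, B2=T, B3=T, B3=F, B4=S, B4=E
union over the pool: B1=T, B2=T, B2=F, B3=T, B3=F, B4=S, B4=E
uncovered (1 of 8): B1=F

Answer: 1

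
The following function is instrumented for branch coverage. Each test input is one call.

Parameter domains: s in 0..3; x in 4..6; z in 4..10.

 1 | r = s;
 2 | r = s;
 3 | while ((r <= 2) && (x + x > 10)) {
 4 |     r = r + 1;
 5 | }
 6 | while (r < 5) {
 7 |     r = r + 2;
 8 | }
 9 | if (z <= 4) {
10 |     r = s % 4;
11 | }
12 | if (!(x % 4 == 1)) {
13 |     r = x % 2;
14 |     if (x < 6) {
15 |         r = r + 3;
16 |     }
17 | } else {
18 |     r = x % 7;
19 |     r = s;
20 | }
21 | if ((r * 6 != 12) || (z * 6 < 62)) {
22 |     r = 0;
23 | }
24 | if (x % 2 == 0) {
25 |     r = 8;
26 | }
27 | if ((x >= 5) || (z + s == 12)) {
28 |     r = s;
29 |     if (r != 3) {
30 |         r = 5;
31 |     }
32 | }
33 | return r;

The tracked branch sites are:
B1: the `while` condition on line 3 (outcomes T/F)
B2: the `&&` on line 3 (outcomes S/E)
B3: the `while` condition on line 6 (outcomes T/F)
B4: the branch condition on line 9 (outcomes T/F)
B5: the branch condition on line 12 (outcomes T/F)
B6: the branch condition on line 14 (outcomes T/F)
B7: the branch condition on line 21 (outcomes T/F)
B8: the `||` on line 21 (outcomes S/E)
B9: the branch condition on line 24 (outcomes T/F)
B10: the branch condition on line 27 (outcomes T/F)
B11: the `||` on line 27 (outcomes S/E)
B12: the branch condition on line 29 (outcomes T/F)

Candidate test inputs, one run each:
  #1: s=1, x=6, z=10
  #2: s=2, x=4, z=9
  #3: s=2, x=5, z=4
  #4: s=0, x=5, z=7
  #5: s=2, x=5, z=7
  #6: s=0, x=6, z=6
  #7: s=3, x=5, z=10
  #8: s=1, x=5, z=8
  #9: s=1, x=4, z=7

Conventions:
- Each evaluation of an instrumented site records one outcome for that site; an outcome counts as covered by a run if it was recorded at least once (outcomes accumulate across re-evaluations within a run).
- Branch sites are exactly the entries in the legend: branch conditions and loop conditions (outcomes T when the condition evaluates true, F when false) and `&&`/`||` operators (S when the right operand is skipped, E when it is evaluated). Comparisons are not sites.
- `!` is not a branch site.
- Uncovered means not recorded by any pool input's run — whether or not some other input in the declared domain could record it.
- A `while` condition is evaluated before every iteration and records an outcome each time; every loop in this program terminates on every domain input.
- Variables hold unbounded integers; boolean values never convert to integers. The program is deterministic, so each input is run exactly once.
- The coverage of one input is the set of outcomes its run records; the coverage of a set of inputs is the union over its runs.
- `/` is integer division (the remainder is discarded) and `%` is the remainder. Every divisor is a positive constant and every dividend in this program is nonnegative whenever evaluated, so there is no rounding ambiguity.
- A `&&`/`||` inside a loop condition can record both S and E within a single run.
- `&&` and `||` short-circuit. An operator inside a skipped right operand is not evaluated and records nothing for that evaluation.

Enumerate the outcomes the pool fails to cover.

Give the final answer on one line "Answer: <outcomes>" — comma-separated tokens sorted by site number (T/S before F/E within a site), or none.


input #1 (s=1, x=6, z=10): covers B1=T, B1=F, B2=S, B2=E, B3=T, B3=F, B4=F, B5=T, B6=F, B7=T, B8=S, B9=T, B10=T, B11=S, B12=T
input #2 (s=2, x=4, z=9): covers B1=F, B2=E, B3=T, B3=F, B4=F, B5=T, B6=T, B7=T, B8=S, B9=T, B10=F, B11=E
input #3 (s=2, x=5, z=4): covers B1=F, B2=E, B3=T, B3=F, B4=T, B5=F, B7=T, B8=E, B9=F, B10=T, B11=S, B12=T
input #4 (s=0, x=5, z=7): covers B1=F, B2=E, B3=T, B3=F, B4=F, B5=F, B7=T, B8=S, B9=F, B10=T, B11=S, B12=T
input #5 (s=2, x=5, z=7): covers B1=F, B2=E, B3=T, B3=F, B4=F, B5=F, B7=T, B8=E, B9=F, B10=T, B11=S, B12=T
input #6 (s=0, x=6, z=6): covers B1=T, B1=F, B2=S, B2=E, B3=T, B3=F, B4=F, B5=T, B6=F, B7=T, B8=S, B9=T, B10=T, B11=S, B12=T
input #7 (s=3, x=5, z=10): covers B1=F, B2=S, B3=T, B3=F, B4=F, B5=F, B7=T, B8=S, B9=F, B10=T, B11=S, B12=F
input #8 (s=1, x=5, z=8): covers B1=F, B2=E, B3=T, B3=F, B4=F, B5=F, B7=T, B8=S, B9=F, B10=T, B11=S, B12=T
input #9 (s=1, x=4, z=7): covers B1=F, B2=E, B3=T, B3=F, B4=F, B5=T, B6=T, B7=T, B8=S, B9=T, B10=F, B11=E
union over the pool: B1=T, B1=F, B2=S, B2=E, B3=T, B3=F, B4=T, B4=F, B5=T, B5=F, B6=T, B6=F, B7=T, B8=S, B8=E, B9=T, B9=F, B10=T, B10=F, B11=S, B11=E, B12=T, B12=F
uncovered (1 of 24): B7=F
Answer: B7=F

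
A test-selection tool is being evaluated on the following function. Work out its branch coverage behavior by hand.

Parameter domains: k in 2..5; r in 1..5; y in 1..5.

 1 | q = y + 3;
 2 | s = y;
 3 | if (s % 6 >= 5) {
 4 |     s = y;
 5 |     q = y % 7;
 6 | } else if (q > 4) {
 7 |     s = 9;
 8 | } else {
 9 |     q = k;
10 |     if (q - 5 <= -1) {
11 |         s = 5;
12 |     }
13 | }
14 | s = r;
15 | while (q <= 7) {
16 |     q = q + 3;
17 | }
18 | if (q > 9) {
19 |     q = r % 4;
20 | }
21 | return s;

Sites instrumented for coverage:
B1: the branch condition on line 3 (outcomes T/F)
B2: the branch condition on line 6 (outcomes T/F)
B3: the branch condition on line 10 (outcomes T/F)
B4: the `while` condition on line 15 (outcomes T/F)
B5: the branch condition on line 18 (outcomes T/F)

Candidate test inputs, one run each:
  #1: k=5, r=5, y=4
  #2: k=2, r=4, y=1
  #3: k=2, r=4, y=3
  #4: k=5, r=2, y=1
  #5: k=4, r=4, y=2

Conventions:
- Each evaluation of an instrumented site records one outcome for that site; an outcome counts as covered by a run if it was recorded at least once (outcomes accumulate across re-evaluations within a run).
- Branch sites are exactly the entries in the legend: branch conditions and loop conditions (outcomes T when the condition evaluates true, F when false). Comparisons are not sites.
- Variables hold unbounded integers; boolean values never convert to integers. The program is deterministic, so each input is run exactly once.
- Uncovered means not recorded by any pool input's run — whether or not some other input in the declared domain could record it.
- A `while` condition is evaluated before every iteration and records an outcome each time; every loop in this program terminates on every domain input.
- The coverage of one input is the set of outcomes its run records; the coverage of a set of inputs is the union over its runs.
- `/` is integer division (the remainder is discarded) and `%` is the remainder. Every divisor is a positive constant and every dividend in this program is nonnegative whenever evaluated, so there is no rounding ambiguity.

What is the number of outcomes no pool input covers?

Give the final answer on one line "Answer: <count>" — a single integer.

input #1 (k=5, r=5, y=4): events B1->F, B2->T, B4->T, B4->F, B5->T; covers B1=F, B2=T, B4=T, B4=F, B5=T
input #2 (k=2, r=4, y=1): events B1->F, B2->F, B3->T, B4->T, B4->T, B4->F, B5->F; covers B1=F, B2=F, B3=T, B4=T, B4=F, B5=F
input #3 (k=2, r=4, y=3): events B1->F, B2->T, B4->T, B4->F, B5->F; covers B1=F, B2=T, B4=T, B4=F, B5=F
input #4 (k=5, r=2, y=1): events B1->F, B2->F, B3->F, B4->T, B4->F, B5->F; covers B1=F, B2=F, B3=F, B4=T, B4=F, B5=F
input #5 (k=4, r=4, y=2): events B1->F, B2->T, B4->T, B4->F, B5->F; covers B1=F, B2=T, B4=T, B4=F, B5=F
union over the pool: B1=F, B2=T, B2=F, B3=T, B3=F, B4=T, B4=F, B5=T, B5=F
uncovered (1 of 10): B1=T

Answer: 1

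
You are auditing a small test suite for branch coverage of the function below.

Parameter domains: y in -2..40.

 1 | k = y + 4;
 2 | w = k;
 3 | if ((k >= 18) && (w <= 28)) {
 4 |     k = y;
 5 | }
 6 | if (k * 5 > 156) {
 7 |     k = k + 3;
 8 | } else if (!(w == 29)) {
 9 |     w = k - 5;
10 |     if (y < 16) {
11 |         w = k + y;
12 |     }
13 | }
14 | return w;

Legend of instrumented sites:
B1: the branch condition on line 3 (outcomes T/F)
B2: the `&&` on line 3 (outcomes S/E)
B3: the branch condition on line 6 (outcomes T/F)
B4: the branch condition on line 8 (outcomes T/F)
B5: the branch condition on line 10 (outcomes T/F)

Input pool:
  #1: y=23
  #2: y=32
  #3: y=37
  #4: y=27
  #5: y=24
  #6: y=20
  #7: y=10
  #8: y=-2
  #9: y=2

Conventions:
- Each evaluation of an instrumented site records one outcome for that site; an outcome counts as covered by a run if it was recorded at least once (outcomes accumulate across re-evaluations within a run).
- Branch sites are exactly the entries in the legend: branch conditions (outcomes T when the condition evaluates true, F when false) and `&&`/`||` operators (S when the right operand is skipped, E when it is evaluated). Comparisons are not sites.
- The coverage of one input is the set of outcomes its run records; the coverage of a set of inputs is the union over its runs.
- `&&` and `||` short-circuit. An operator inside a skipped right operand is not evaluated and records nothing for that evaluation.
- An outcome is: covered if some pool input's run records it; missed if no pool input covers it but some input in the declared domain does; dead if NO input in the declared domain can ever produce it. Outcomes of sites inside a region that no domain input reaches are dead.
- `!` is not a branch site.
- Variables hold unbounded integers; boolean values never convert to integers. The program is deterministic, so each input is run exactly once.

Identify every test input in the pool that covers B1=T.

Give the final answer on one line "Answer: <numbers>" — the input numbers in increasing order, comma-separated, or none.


input #1 (y=23): hits B1=T
input #2 (y=32): never hits B1=T
input #3 (y=37): never hits B1=T
input #4 (y=27): never hits B1=T
input #5 (y=24): hits B1=T
input #6 (y=20): hits B1=T
input #7 (y=10): never hits B1=T
input #8 (y=-2): never hits B1=T
input #9 (y=2): never hits B1=T
Answer: 1, 5, 6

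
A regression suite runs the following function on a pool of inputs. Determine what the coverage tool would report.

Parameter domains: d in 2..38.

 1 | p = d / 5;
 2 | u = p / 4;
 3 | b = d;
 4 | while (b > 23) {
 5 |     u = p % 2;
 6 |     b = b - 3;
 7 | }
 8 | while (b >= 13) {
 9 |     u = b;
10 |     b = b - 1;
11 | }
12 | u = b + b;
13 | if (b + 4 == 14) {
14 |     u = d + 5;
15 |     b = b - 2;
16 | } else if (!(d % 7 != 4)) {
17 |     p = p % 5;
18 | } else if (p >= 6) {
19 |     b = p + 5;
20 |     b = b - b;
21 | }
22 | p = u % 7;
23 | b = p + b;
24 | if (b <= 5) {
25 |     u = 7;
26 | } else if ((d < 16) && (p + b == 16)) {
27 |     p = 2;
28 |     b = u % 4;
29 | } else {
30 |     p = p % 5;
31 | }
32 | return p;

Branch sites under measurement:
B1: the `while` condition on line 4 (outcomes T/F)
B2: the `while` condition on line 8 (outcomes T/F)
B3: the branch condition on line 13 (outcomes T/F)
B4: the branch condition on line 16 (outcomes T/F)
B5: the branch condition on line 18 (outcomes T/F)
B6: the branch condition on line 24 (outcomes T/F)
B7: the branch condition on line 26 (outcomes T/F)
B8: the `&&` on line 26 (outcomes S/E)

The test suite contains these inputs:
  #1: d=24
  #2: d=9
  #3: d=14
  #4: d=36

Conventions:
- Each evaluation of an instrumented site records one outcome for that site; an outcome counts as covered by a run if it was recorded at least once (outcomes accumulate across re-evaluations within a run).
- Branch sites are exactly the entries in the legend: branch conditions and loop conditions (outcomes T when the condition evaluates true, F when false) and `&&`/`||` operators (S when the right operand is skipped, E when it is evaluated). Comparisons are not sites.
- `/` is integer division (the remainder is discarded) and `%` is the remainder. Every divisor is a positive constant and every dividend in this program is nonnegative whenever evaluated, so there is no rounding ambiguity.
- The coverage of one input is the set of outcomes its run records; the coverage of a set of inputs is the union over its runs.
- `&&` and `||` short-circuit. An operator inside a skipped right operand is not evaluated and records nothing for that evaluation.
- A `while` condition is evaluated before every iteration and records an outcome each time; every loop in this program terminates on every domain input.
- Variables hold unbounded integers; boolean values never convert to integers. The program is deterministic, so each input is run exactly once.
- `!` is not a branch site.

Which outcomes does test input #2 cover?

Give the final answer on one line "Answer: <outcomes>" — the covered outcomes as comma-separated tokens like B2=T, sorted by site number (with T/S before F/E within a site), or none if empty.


Event log for input #2 (d=9):
  B1->F, B2->F, B3->F, B4->F, B5->F, B6->F, B8->E, B7->F
distinct outcomes covered: B1=F, B2=F, B3=F, B4=F, B5=F, B6=F, B7=F, B8=E
Answer: B1=F, B2=F, B3=F, B4=F, B5=F, B6=F, B7=F, B8=E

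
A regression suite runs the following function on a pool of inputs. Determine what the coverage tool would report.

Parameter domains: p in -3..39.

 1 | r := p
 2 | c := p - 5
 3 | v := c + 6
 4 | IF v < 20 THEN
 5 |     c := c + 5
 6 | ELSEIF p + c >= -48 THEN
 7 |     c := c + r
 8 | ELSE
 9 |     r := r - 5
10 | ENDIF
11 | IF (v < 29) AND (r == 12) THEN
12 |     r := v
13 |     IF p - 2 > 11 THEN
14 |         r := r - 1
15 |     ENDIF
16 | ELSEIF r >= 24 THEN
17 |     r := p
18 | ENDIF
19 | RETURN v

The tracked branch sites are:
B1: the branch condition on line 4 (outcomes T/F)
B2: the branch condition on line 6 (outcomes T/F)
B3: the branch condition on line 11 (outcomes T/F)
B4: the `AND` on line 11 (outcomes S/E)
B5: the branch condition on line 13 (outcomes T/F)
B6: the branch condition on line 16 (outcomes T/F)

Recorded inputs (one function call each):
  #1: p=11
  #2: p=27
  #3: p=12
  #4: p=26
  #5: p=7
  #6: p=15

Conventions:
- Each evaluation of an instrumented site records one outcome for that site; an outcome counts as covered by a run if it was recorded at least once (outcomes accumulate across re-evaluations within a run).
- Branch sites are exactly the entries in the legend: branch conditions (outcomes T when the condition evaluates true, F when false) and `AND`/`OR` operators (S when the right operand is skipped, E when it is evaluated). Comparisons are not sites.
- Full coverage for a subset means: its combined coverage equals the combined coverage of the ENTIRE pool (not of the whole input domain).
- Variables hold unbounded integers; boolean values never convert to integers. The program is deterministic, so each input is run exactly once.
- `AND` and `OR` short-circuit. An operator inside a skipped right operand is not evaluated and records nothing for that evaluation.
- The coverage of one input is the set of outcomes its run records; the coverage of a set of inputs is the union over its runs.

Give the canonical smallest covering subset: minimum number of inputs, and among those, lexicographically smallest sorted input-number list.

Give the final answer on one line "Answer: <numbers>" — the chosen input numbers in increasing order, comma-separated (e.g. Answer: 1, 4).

input #1, p=11: events B1->T, B4->E, B3->F, B6->F; outcomes B1=T, B3=F, B4=E, B6=F
input #2, p=27: events B1->F, B2->T, B4->E, B3->F, B6->T; outcomes B1=F, B2=T, B3=F, B4=E, B6=T
input #3, p=12: events B1->T, B4->E, B3->T, B5->F; outcomes B1=T, B3=T, B4=E, B5=F
input #4, p=26: events B1->F, B2->T, B4->E, B3->F, B6->T; outcomes B1=F, B2=T, B3=F, B4=E, B6=T
input #5, p=7: events B1->T, B4->E, B3->F, B6->F; outcomes B1=T, B3=F, B4=E, B6=F
input #6, p=15: events B1->T, B4->E, B3->F, B6->F; outcomes B1=T, B3=F, B4=E, B6=F
the full pool covers 9 outcomes: B1=T, B1=F, B2=T, B3=T, B3=F, B4=E, B5=F, B6=T, B6=F
checked all size-1 subsets: none covers 9 outcomes (max 5/9)
checked all size-2 subsets: none covers 9 outcomes (max 8/9)
inputs {1, 2, 3} (size 3) cover everything; no size-3 subset with a lexicographically smaller index list covers all 9

Answer: 1, 2, 3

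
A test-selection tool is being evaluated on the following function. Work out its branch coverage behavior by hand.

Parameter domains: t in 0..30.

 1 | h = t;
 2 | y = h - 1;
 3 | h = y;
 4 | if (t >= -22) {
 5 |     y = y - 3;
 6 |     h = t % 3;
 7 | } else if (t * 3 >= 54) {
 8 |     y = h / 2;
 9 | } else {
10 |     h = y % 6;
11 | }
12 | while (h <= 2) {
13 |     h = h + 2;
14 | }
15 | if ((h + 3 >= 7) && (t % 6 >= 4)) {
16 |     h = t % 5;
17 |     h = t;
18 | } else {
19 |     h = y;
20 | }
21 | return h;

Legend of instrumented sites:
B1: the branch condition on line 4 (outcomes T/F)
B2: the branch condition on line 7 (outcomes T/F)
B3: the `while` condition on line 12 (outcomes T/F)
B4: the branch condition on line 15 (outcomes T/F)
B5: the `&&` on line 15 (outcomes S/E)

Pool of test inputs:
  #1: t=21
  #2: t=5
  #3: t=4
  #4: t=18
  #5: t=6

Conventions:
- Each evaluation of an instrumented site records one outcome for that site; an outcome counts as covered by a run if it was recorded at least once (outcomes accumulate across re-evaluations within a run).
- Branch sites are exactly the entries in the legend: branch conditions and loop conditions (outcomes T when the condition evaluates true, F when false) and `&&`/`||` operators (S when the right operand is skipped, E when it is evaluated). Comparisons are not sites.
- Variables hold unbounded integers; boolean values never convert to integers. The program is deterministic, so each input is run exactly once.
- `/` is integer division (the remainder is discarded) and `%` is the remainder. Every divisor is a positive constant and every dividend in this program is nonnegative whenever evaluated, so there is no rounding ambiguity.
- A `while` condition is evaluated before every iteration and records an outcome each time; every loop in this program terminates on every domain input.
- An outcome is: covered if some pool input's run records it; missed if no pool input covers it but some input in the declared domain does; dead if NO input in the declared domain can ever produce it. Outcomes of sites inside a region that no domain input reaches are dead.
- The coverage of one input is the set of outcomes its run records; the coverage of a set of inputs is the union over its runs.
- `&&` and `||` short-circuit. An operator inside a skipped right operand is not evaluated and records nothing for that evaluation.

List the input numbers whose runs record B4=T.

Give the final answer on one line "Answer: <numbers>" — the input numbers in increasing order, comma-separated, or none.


input #1 (t=21): never hits B4=T
input #2 (t=5): hits B4=T
input #3 (t=4): never hits B4=T
input #4 (t=18): never hits B4=T
input #5 (t=6): never hits B4=T
Answer: 2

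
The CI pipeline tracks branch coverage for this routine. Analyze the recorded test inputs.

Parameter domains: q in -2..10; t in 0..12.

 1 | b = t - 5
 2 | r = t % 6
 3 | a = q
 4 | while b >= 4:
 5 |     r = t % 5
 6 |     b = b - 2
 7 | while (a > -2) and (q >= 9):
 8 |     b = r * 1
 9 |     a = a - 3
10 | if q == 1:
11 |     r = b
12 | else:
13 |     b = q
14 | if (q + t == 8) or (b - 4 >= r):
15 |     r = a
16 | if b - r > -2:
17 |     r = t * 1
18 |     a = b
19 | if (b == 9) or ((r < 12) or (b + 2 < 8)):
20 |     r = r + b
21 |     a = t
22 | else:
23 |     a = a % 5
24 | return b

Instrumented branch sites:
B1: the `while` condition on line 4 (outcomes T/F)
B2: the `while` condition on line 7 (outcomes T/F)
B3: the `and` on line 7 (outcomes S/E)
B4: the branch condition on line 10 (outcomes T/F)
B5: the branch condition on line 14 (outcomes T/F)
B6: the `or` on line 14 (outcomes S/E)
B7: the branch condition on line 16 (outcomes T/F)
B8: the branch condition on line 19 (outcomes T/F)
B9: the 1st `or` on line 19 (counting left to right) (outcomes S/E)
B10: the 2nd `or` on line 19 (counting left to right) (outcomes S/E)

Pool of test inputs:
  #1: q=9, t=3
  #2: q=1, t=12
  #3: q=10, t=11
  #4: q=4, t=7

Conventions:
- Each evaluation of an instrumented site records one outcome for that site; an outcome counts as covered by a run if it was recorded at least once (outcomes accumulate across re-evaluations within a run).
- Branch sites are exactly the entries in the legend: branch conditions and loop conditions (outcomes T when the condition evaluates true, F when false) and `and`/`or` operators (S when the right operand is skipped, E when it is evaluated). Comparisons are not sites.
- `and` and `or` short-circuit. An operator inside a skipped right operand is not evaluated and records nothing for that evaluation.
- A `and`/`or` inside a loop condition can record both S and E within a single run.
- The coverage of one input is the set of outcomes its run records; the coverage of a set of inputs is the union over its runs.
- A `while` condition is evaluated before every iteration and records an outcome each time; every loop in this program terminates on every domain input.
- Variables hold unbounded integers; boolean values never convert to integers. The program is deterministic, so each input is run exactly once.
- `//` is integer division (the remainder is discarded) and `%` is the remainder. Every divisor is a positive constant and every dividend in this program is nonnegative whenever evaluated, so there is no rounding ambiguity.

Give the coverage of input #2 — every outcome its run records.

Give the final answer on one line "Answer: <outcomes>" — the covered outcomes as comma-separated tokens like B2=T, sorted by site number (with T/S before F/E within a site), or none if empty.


Event log for input #2 (q=1, t=12):
  B1->T, B1->T, B1->F, B3->E, B2->F, B4->T, B6->E, B5->F, B7->T, B9->E
  B10->E, B8->T
collecting distinct outcomes: B1=T, B1=F, B2=F, B3=E, B4=T, B5=F, B6=E, B7=T, B8=T, B9=E, B10=E
Answer: B1=T, B1=F, B2=F, B3=E, B4=T, B5=F, B6=E, B7=T, B8=T, B9=E, B10=E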